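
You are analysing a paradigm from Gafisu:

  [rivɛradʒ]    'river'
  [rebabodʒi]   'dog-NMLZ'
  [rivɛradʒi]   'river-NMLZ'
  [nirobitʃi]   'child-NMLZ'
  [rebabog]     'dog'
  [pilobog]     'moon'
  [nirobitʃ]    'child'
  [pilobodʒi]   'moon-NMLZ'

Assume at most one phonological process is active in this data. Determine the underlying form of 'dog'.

/rebabog/

'dog' shows [g] ~ [dʒ] at the end of the stem ([rebabog] vs [rebabodʒi]).
The stem 'river' ([rivɛradʒ], [rivɛradʒi]) shows [dʒ] unchanged in both environments, so [dʒ] cannot be basic with [g] derived in isolation.
The underlying segment must be /g/; /g/ becomes palato-alveolar [dʒ] before a front vowel, yielding [dʒ] there.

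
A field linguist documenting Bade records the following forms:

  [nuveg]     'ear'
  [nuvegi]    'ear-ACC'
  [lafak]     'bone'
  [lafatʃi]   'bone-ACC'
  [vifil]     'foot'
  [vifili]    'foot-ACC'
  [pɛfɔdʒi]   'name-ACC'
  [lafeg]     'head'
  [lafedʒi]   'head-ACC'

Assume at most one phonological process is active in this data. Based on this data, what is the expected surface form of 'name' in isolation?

The root 'head' surfaces as [lafeg] and [lafedʒi], with a stem-final [g] ~ [dʒ] alternation.
The stem 'ear' ([nuveg], [nuvegi]) shows [g] unchanged in both environments, so [g] cannot be basic with [dʒ] derived before the ACC suffix.
Therefore /dʒ/ is basic and [g] is derived by depalatalization (palato-alveolar /tʃ/ and /dʒ/ become [k] and [g] when no front vowel follows).
From [pɛfɔdʒi] the stem 'name' is /pɛfɔdʒ/; when no front vowel follows this yields [pɛfɔg].

[pɛfɔg]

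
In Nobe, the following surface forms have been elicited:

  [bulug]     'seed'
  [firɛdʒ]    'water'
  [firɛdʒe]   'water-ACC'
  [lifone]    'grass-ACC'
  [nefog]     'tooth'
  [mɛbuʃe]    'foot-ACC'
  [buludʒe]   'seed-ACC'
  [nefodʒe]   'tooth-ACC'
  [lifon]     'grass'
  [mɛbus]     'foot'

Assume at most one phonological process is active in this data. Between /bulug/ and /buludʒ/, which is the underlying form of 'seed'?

/bulug/

The root 'seed' surfaces as [bulug] and [buludʒe], with a stem-final [g] ~ [dʒ] alternation.
If /dʒ/ were underlying and a rule turned it into [g] in isolation, 'water' would also alternate; but it has [dʒ] in both [firɛdʒ] and [firɛdʒe].
The alternation reflects palatalization before a front vowel: /g/ and /s/ become palato-alveolar [dʒ] and [ʃ] before a front vowel. /g/ is underlying.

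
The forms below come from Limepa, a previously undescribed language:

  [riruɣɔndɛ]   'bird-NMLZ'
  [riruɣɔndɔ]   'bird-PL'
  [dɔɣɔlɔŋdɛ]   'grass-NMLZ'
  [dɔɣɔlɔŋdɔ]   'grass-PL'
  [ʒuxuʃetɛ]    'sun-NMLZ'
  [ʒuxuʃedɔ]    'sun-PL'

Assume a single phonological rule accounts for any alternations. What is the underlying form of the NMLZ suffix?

/-tɛ/

The NMLZ suffix surfaces as [-dɛ] and [-tɛ], depending on the final segment of the stem.
The PL suffix, which begins with [d], is invariant after every stem; so [d] is not altered by any rule here.
The NMLZ suffix is therefore /-tɛ/ underlyingly, with post-nasal voicing: voiceless stops become voiced after a nasal.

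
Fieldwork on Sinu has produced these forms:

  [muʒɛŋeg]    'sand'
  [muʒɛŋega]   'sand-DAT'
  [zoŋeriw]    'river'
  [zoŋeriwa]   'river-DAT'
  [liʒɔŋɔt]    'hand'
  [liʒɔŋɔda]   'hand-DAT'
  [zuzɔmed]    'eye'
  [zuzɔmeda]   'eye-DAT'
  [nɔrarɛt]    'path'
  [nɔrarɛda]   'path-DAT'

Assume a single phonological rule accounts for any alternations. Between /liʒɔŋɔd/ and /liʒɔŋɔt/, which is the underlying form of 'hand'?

/liʒɔŋɔt/

The root 'hand' surfaces as [liʒɔŋɔt] and [liʒɔŋɔda], with a stem-final [t] ~ [d] alternation.
But 'eye' keeps [d] in both environments ([zuzɔmed], [zuzɔmeda]), so there is no rule changing /d/ to [t] in isolation.
The underlying segment must be /t/; voiceless stops become voiced between vowels, yielding [d] there.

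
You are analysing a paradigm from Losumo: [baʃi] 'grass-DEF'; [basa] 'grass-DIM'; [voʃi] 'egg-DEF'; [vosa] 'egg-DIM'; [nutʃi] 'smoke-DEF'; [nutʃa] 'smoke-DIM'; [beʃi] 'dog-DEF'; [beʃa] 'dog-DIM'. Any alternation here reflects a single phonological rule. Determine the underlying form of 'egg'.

/vos/

'egg' shows [ʃ] ~ [s] at the end of the stem ([voʃi] vs [vosa]).
But 'dog' keeps [ʃ] in both environments ([beʃi], [beʃa]), so there is no rule changing /ʃ/ to [s] before the DIM suffix.
So /s/ is underlying, and a rule of palatalization before a front vowel — /s/ becomes palato-alveolar [ʃ] before a front vowel — gives [ʃ].
So 'egg' = /vos/.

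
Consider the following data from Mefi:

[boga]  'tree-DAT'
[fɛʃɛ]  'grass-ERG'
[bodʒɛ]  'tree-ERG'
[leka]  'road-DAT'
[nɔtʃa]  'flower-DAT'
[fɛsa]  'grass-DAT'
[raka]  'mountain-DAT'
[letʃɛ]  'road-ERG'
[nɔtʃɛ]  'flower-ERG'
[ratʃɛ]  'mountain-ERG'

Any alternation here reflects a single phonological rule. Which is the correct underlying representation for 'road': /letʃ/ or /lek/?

/lek/

The root 'road' surfaces as [leka] and [letʃɛ], with a stem-final [k] ~ [tʃ] alternation.
Compare 'flower', with invariant [tʃ] in [nɔtʃa] and [nɔtʃɛ]: an analysis with underlying /tʃ/ and a rule producing [k] before the DAT suffix would wrongly predict alternation here too.
So /k/ is underlying, and a rule of palatalization before a front vowel — /k/, /g/ and /s/ become palato-alveolar [tʃ], [dʒ] and [ʃ] before a front vowel — gives [tʃ].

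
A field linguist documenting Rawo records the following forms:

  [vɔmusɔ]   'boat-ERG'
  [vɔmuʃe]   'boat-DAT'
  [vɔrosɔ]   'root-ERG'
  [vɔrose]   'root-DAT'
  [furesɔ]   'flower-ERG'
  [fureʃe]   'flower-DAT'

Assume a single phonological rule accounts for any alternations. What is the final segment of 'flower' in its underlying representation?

In [furesɔ] and [fureʃe] the final segment of 'flower' alternates: [s] ~ [ʃ].
Compare 'root', with invariant [s] in [vɔrosɔ] and [vɔrose]: an analysis with underlying /s/ and a rule producing [ʃ] before the DAT suffix would wrongly predict alternation here too.
The underlying segment must be /ʃ/; palato-alveolar /ʃ/ becomes [s] when no front vowel follows, yielding [s] there.

/ʃ/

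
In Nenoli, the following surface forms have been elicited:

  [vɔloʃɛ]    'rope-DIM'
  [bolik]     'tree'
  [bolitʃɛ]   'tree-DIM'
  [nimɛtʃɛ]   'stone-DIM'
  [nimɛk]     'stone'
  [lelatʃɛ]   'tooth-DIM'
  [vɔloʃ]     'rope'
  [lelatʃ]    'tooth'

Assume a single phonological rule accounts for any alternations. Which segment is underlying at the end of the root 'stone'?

/k/

'stone' shows [k] ~ [tʃ] at the end of the stem ([nimɛk] vs [nimɛtʃɛ]).
The stem 'tooth' ([lelatʃ], [lelatʃɛ]) shows [tʃ] unchanged in both environments, so [tʃ] cannot be basic with [k] derived in isolation.
The alternation reflects palatalization before a front vowel: /k/ becomes palato-alveolar [tʃ] before a front vowel. /k/ is underlying.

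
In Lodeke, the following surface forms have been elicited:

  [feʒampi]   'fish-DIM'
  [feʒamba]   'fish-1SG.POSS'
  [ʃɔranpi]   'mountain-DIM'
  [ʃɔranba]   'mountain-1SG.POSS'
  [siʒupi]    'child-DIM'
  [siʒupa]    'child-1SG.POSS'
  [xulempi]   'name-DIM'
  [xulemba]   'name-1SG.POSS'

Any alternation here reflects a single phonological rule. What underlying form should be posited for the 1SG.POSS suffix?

/-ba/

The 1SG.POSS morpheme has two allomorphs, [-ba] and [-pa].
The DIM suffix, which begins with [p], is invariant after every stem; so [p] is not altered by any rule here.
So the underlying form is /-ba/, and voiced stops become voiceless after a vowel.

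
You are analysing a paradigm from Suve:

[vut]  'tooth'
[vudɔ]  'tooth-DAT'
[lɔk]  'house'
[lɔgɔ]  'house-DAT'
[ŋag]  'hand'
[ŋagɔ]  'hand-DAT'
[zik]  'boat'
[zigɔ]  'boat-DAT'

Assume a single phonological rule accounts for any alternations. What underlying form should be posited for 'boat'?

/zik/

The root 'boat' surfaces as [zik] and [zigɔ], with a stem-final [k] ~ [g] alternation.
The stem 'hand' ([ŋag], [ŋagɔ]) shows [g] unchanged in both environments, so [g] cannot be basic with [k] derived in isolation.
Therefore /k/ is basic and [g] is derived by intervocalic voicing (voiceless stops become voiced between vowels).
Hence 'boat' is /zik/ underlyingly.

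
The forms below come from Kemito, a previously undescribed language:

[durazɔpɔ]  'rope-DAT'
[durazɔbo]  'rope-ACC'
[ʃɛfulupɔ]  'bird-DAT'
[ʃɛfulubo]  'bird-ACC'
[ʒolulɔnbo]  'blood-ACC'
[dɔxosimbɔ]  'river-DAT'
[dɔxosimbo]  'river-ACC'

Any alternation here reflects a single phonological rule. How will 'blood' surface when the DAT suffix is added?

The DAT morpheme has two allomorphs, [-bɔ] and [-pɔ].
The ACC suffix, which begins with [b], is invariant after every stem; so [b] is not altered by any rule here.
So the underlying form is /-pɔ/, and voiceless stops become voiced after a nasal.
After 'blood', which ends in a nasal, the suffix surfaces as [-bɔ], giving [ʒolulɔnbɔ].

[ʒolulɔnbɔ]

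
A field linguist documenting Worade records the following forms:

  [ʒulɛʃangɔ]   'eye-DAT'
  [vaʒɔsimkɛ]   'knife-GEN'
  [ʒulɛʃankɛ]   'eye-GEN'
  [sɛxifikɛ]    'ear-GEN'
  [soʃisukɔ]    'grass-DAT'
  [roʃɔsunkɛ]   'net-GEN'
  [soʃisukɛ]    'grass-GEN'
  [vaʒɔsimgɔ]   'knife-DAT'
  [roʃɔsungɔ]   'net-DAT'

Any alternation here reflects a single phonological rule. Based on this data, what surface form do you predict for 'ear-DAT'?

[sɛxifikɔ]

The DAT suffix surfaces as [-gɔ] and [-kɔ], depending on the final segment of the stem.
The GEN suffix, which begins with [k], is invariant after every stem; so [k] is not altered by any rule here.
So the underlying form is /-gɔ/, and voiced stops become voiceless after a vowel.
After 'ear', which ends in a vowel, the suffix surfaces as [-kɔ], giving [sɛxifikɔ].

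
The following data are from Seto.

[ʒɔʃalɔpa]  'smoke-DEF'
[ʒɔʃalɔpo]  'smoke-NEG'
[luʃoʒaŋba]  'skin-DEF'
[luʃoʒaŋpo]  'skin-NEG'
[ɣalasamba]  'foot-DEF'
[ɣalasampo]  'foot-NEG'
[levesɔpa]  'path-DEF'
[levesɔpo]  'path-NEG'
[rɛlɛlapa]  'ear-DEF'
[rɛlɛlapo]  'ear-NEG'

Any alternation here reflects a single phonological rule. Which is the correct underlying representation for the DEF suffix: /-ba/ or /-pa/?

/-ba/

The DEF suffix surfaces as [-ba] and [-pa], depending on the final segment of the stem.
By contrast the NEG suffix keeps its initial [p] throughout — that segment must be underlying.
So the underlying form is /-ba/, and voiced stops become voiceless after a vowel.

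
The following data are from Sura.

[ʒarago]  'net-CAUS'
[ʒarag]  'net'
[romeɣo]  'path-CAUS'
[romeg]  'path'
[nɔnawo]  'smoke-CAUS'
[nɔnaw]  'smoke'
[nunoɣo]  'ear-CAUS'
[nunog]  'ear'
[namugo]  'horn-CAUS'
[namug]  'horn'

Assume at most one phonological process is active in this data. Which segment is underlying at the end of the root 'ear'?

The root 'ear' surfaces as [nunoɣo] and [nunog], with a stem-final [ɣ] ~ [g] alternation.
But 'net' keeps [g] in both environments ([ʒarago], [ʒarag]), so there is no rule changing /g/ to [ɣ] before the CAUS suffix.
The underlying segment must be /ɣ/; voiced fricatives become stops word-finally, yielding [g] there.

/ɣ/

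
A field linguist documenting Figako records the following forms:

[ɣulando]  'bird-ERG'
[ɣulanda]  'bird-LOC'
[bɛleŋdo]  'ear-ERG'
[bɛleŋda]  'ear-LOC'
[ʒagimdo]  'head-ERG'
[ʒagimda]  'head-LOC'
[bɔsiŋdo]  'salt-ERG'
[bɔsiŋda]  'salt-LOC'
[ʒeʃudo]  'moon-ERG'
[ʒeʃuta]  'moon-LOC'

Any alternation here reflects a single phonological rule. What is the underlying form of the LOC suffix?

The LOC morpheme has two allomorphs, [-da] and [-ta].
By contrast the ERG suffix keeps its initial [d] throughout — that segment must be underlying.
So the underlying form is /-ta/, and voiceless stops become voiced after a nasal.

/-ta/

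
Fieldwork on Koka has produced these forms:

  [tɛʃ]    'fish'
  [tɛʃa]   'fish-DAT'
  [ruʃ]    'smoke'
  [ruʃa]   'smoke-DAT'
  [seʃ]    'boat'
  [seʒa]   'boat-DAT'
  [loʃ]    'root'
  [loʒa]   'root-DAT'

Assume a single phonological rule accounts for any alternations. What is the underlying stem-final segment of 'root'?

/ʒ/

In [loʃ] and [loʒa] the final segment of 'root' alternates: [ʃ] ~ [ʒ].
But 'fish' keeps [ʃ] in both environments ([tɛʃ], [tɛʃa]), so there is no rule changing /ʃ/ to [ʒ] before the DAT suffix.
So /ʒ/ is underlying, and a rule of word-final obstruent devoicing — voiced obstruents become voiceless word-finally — gives [ʃ].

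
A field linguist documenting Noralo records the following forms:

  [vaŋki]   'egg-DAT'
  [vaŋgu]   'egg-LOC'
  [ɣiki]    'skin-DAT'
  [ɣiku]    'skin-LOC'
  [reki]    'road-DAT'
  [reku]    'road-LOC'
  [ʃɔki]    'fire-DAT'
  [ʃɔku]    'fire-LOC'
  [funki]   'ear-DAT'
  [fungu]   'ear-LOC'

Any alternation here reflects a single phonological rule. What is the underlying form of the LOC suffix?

/-gu/

The LOC morpheme has two allomorphs, [-gu] and [-ku].
By contrast the DAT suffix keeps its initial [k] throughout — that segment must be underlying.
So the underlying form is /-gu/, and voiced stops become voiceless after a vowel.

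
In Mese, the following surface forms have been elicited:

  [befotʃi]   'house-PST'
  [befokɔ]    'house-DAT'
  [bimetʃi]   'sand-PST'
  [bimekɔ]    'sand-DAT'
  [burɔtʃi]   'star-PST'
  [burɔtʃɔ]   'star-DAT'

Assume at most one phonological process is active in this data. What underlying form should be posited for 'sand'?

/bimek/

The stem for 'sand' ends in [tʃ] in [bimetʃi] but [k] in [bimekɔ].
The stem 'star' ([burɔtʃi], [burɔtʃɔ]) shows [tʃ] unchanged in both environments, so [tʃ] cannot be basic with [k] derived before the DAT suffix.
Therefore /k/ is basic and [tʃ] is derived by palatalization before a front vowel (/k/ becomes palato-alveolar [tʃ] before a front vowel).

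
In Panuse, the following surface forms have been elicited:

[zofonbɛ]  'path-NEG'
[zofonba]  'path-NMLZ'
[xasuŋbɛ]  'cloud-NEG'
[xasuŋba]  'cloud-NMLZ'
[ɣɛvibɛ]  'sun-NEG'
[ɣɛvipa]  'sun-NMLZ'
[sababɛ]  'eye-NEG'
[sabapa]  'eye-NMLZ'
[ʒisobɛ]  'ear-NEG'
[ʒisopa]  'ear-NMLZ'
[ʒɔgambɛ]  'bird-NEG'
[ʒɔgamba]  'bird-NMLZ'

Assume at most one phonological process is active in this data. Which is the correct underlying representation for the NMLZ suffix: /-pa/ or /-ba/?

The NMLZ morpheme has two allomorphs, [-ba] and [-pa].
The NEG suffix, which begins with [b], is invariant after every stem; so [b] is not altered by any rule here.
The NMLZ suffix is therefore /-pa/ underlyingly, with post-nasal voicing: voiceless stops become voiced after a nasal.

/-pa/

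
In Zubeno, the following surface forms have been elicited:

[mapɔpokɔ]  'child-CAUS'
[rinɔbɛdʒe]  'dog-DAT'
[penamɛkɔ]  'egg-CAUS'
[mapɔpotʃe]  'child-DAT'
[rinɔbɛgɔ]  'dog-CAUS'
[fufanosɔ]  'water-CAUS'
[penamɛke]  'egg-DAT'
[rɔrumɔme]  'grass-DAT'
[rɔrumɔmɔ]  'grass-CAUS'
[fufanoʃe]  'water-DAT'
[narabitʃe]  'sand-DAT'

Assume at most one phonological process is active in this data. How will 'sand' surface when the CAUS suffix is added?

[narabikɔ]

The root 'child' surfaces as [mapɔpotʃe] and [mapɔpokɔ], with a stem-final [tʃ] ~ [k] alternation.
If /k/ were underlying and a rule turned it into [tʃ] before the DAT suffix, 'egg' would also alternate; but it has [k] in both [penamɛke] and [penamɛkɔ].
Therefore /tʃ/ is basic and [k] is derived by depalatalization (palato-alveolar /tʃ/, /dʒ/ and /ʃ/ become [k], [g] and [s] when no front vowel follows).
The one attested form of 'sand', [narabitʃe], shows underlying /narabitʃ/. Applying the same rule when no front vowel follows gives [narabikɔ].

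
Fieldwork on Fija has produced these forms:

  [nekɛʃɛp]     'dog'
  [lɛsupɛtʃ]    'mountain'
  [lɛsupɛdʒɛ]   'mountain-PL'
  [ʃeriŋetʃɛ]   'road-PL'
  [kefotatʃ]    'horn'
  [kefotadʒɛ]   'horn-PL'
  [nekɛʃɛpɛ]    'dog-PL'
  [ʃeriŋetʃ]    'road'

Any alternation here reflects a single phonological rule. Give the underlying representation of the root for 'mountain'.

/lɛsupɛdʒ/

The root 'mountain' surfaces as [lɛsupɛdʒɛ] and [lɛsupɛtʃ], with a stem-final [dʒ] ~ [tʃ] alternation.
But 'road' keeps [tʃ] in both environments ([ʃeriŋetʃɛ], [ʃeriŋetʃ]), so there is no rule changing /tʃ/ to [dʒ] before the PL suffix.
Therefore /dʒ/ is basic and [tʃ] is derived by word-final obstruent devoicing (voiced obstruents become voiceless word-finally).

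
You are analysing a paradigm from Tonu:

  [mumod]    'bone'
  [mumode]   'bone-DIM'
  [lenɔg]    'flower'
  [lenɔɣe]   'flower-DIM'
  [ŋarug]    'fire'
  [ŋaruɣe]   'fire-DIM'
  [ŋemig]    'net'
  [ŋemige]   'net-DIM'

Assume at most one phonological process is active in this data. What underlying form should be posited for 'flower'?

In [lenɔg] and [lenɔɣe] the final segment of 'flower' alternates: [g] ~ [ɣ].
If /g/ were underlying and a rule turned it into [ɣ] before the DIM suffix, 'net' would also alternate; but it has [g] in both [ŋemig] and [ŋemige].
The underlying segment must be /ɣ/; voiced fricatives become stops word-finally, yielding [g] there.

/lenɔɣ/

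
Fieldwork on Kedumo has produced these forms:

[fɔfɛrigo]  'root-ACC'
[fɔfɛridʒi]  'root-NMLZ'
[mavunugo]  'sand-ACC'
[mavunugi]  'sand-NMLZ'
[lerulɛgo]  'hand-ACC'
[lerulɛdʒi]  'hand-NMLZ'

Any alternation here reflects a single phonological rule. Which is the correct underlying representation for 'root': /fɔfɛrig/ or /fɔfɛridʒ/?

The stem for 'root' ends in [g] in [fɔfɛrigo] but [dʒ] in [fɔfɛridʒi].
Compare 'sand', with invariant [g] in [mavunugo] and [mavunugi]: an analysis with underlying /g/ and a rule producing [dʒ] before the NMLZ suffix would wrongly predict alternation here too.
Therefore /dʒ/ is basic and [g] is derived by depalatalization (palato-alveolar /dʒ/ becomes [g] when no front vowel follows).

/fɔfɛridʒ/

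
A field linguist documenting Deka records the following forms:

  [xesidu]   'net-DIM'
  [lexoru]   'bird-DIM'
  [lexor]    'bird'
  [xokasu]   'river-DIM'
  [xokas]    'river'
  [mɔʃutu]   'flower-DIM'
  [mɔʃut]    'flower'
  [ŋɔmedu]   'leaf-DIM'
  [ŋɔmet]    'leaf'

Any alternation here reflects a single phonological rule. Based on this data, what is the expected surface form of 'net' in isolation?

[xesit]

The root 'leaf' surfaces as [ŋɔmedu] and [ŋɔmet], with a stem-final [d] ~ [t] alternation.
But 'flower' keeps [t] in both environments ([mɔʃutu], [mɔʃut]), so there is no rule changing /t/ to [d] before the DIM suffix.
Therefore /d/ is basic and [t] is derived by word-final obstruent devoicing (voiced obstruents become voiceless word-finally).
The one attested form of 'net', [xesidu], shows underlying /xesid/. Applying the same rule word-finally gives [xesit].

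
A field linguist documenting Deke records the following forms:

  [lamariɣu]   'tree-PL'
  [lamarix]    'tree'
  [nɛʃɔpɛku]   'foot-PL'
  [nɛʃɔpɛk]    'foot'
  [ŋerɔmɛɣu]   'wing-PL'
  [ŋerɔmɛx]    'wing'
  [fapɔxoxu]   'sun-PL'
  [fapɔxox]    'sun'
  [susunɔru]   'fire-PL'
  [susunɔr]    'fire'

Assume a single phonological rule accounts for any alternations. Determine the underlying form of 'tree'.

/lamariɣ/

'tree' shows [ɣ] ~ [x] at the end of the stem ([lamariɣu] vs [lamarix]).
The stem 'sun' ([fapɔxoxu], [fapɔxox]) shows [x] unchanged in both environments, so [x] cannot be basic with [ɣ] derived before the PL suffix.
So /ɣ/ is underlying, and a rule of word-final obstruent devoicing — voiced obstruents become voiceless word-finally — gives [x].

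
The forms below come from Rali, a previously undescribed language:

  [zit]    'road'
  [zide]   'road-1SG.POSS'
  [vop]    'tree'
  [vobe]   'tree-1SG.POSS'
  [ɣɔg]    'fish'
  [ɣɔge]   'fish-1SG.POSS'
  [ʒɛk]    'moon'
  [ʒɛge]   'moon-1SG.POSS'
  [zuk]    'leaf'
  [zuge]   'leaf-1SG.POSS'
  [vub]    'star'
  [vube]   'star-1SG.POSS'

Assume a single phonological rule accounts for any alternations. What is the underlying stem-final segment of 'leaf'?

'leaf' shows [k] ~ [g] at the end of the stem ([zuk] vs [zuge]).
But 'fish' keeps [g] in both environments ([ɣɔg], [ɣɔge]), so there is no rule changing /g/ to [k] in isolation.
The underlying segment must be /k/; voiceless stops become voiced between vowels, yielding [g] there.

/k/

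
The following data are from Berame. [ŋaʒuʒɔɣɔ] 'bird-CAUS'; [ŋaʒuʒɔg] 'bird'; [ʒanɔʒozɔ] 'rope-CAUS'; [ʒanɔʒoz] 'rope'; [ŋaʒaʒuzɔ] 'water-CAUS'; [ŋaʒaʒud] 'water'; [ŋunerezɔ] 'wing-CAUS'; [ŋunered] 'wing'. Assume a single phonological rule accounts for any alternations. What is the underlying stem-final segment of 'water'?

/d/

The stem for 'water' ends in [z] in [ŋaʒaʒuzɔ] but [d] in [ŋaʒaʒud].
If /z/ were underlying and a rule turned it into [d] in isolation, 'rope' would also alternate; but it has [z] in both [ʒanɔʒozɔ] and [ʒanɔʒoz].
The alternation reflects intervocalic spirantization: voiced stops become fricatives between vowels. /d/ is underlying.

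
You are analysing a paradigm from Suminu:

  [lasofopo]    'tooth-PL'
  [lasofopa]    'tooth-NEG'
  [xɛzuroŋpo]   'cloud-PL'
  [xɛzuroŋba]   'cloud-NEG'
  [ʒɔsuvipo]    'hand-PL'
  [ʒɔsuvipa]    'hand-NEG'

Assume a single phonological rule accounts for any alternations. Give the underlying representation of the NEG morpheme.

The NEG suffix surfaces as [-ba] and [-pa], depending on the final segment of the stem.
By contrast the PL suffix keeps its initial [p] throughout — that segment must be underlying.
So the underlying form is /-ba/, and voiced stops become voiceless after a vowel.

/-ba/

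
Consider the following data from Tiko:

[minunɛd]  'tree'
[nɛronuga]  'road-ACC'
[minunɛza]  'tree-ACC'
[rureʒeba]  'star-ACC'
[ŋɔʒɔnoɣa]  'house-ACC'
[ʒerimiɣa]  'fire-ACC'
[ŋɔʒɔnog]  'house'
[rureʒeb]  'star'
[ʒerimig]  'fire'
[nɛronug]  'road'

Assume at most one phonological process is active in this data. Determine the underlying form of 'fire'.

In [ʒerimig] and [ʒerimiɣa] the final segment of 'fire' alternates: [g] ~ [ɣ].
If /g/ were underlying and a rule turned it into [ɣ] before the ACC suffix, 'road' would also alternate; but it has [g] in both [nɛronug] and [nɛronuga].
So /ɣ/ is underlying, and a rule of word-final hardening — voiced fricatives become stops word-finally — gives [g].
So 'fire' = /ʒerimiɣ/.

/ʒerimiɣ/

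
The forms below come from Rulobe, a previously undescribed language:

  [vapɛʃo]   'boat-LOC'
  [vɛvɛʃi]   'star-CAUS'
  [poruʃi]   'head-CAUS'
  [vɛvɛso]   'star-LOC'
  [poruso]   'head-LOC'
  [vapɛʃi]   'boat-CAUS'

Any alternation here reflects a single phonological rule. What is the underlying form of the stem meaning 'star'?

The root 'star' surfaces as [vɛvɛso] and [vɛvɛʃi], with a stem-final [s] ~ [ʃ] alternation.
Compare 'boat', with invariant [ʃ] in [vapɛʃo] and [vapɛʃi]: an analysis with underlying /ʃ/ and a rule producing [s] before the LOC suffix would wrongly predict alternation here too.
Therefore /s/ is basic and [ʃ] is derived by palatalization before a front vowel (/s/ becomes palato-alveolar [ʃ] before a front vowel).

/vɛvɛs/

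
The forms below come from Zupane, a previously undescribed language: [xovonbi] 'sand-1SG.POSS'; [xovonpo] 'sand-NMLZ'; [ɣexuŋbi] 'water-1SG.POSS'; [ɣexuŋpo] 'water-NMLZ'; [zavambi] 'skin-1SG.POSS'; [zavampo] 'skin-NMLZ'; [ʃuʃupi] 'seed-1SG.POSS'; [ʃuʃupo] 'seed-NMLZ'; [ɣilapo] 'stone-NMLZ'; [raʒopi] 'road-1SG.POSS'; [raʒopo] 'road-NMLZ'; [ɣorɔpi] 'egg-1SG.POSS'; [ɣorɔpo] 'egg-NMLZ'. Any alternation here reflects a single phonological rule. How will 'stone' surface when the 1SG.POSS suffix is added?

[ɣilapi]

The 1SG.POSS suffix surfaces as [-bi] and [-pi], depending on the final segment of the stem.
The NMLZ suffix, which begins with [p], is invariant after every stem; so [p] is not altered by any rule here.
So the underlying form is /-bi/, and voiced stops become voiceless after a vowel.
After 'stone', which ends in a vowel, the suffix surfaces as [-pi], giving [ɣilapi].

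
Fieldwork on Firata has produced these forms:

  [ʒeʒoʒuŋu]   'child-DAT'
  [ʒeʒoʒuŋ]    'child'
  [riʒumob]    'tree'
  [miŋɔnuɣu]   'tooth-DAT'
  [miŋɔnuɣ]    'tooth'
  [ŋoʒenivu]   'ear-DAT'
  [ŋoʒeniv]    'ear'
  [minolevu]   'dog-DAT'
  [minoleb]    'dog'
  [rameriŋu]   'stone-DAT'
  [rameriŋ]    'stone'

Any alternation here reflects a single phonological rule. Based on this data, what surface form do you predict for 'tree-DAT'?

The stem for 'dog' ends in [v] in [minolevu] but [b] in [minoleb].
But 'ear' keeps [v] in both environments ([ŋoʒenivu], [ŋoʒeniv]), so there is no rule changing /v/ to [b] in isolation.
The underlying segment must be /b/; voiced stops become fricatives between vowels, yielding [v] there.
From [riʒumob] the stem 'tree' is /riʒumob/; between vowels this yields [riʒumovu].

[riʒumovu]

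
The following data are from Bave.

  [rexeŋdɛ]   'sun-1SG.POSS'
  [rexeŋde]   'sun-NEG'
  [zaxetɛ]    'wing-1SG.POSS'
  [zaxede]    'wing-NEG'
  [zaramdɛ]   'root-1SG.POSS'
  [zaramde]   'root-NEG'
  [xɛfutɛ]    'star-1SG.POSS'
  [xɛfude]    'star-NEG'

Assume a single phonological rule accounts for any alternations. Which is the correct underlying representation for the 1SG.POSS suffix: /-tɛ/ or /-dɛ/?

/-tɛ/

The 1SG.POSS morpheme has two allomorphs, [-dɛ] and [-tɛ].
By contrast the NEG suffix keeps its initial [d] throughout — that segment must be underlying.
So the underlying form is /-tɛ/, and voiceless stops become voiced after a nasal.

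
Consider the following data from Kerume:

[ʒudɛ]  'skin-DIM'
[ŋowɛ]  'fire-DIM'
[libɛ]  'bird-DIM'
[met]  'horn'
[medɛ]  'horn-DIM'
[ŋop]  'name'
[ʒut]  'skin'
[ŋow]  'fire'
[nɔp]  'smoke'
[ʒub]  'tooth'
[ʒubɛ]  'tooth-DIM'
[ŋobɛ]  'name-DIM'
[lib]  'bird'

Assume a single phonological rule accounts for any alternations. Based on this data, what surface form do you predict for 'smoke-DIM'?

[nɔbɛ]

The root 'name' surfaces as [ŋobɛ] and [ŋop], with a stem-final [b] ~ [p] alternation.
Compare 'tooth', with invariant [b] in [ʒubɛ] and [ʒub]: an analysis with underlying /b/ and a rule producing [p] in isolation would wrongly predict alternation here too.
So /p/ is underlying, and a rule of intervocalic voicing — voiceless stops become voiced between vowels — gives [b].
The one attested form of 'smoke', [nɔp], shows underlying /nɔp/. Applying the same rule between vowels gives [nɔbɛ].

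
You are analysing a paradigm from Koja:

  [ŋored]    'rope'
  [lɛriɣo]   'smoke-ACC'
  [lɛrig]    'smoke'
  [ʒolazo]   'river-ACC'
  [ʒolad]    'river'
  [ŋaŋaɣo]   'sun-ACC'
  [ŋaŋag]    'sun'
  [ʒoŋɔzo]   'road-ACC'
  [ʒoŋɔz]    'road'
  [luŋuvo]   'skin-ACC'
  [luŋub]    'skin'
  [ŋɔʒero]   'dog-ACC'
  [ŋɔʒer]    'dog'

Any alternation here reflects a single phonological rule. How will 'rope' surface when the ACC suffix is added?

The stem for 'river' ends in [z] in [ʒolazo] but [d] in [ʒolad].
If /z/ were underlying and a rule turned it into [d] in isolation, 'road' would also alternate; but it has [z] in both [ʒoŋɔzo] and [ʒoŋɔz].
The underlying segment must be /d/; voiced stops become fricatives between vowels, yielding [z] there.
From [ŋored] the stem 'rope' is /ŋored/; between vowels this yields [ŋorezo].

[ŋorezo]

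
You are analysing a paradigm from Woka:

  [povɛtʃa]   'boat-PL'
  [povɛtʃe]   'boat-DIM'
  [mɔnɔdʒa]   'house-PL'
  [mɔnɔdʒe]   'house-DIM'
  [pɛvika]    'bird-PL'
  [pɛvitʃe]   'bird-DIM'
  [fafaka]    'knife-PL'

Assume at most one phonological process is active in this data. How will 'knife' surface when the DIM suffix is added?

[fafatʃe]

In [pɛvika] and [pɛvitʃe] the final segment of 'bird' alternates: [k] ~ [tʃ].
If /tʃ/ were underlying and a rule turned it into [k] before the PL suffix, 'boat' would also alternate; but it has [tʃ] in both [povɛtʃa] and [povɛtʃe].
Therefore /k/ is basic and [tʃ] is derived by palatalization before a front vowel (/k/ becomes palato-alveolar [tʃ] before a front vowel).
The one attested form of 'knife', [fafaka], shows underlying /fafak/. Applying the same rule before a front vowel gives [fafatʃe].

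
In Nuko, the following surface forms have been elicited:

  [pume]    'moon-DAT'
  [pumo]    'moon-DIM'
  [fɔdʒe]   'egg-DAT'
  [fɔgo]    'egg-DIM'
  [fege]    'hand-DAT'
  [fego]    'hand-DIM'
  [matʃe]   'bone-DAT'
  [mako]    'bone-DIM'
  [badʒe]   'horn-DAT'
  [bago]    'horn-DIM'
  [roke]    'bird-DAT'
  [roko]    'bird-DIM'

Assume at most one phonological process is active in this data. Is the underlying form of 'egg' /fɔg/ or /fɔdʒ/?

The stem for 'egg' ends in [dʒ] in [fɔdʒe] but [g] in [fɔgo].
The stem 'hand' ([fege], [fego]) shows [g] unchanged in both environments, so [g] cannot be basic with [dʒ] derived before the DAT suffix.
Therefore /dʒ/ is basic and [g] is derived by depalatalization (palato-alveolar /tʃ/ and /dʒ/ become [k] and [g] when no front vowel follows).

/fɔdʒ/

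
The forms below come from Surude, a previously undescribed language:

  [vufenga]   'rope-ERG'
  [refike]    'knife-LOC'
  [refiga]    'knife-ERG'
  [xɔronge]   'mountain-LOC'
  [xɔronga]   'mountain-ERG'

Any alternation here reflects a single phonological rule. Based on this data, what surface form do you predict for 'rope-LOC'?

The LOC morpheme has two allomorphs, [-ge] and [-ke].
The ERG suffix, which begins with [g], is invariant after every stem; so [g] is not altered by any rule here.
So the underlying form is /-ke/, and voiceless stops become voiced after a nasal.
After 'rope', which ends in a nasal, the suffix surfaces as [-ge], giving [vufenge].

[vufenge]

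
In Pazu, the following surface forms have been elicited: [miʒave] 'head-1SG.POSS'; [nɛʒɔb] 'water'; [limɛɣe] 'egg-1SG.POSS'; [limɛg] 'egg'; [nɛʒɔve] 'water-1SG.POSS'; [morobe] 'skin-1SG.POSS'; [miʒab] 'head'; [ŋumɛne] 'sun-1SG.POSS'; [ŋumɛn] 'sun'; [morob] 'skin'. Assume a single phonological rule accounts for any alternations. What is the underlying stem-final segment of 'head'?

The stem for 'head' ends in [v] in [miʒave] but [b] in [miʒab].
The stem 'skin' ([morobe], [morob]) shows [b] unchanged in both environments, so [b] cannot be basic with [v] derived before the 1SG.POSS suffix.
The underlying segment must be /v/; voiced fricatives become stops word-finally, yielding [b] there.

/v/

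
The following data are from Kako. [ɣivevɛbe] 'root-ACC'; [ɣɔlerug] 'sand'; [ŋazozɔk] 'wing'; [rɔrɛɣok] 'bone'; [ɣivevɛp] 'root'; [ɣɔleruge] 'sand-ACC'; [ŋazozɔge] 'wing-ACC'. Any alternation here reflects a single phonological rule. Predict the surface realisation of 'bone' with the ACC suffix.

[rɔrɛɣoge]

'wing' shows [k] ~ [g] at the end of the stem ([ŋazozɔk] vs [ŋazozɔge]).
If /g/ were underlying and a rule turned it into [k] in isolation, 'sand' would also alternate; but it has [g] in both [ɣɔlerug] and [ɣɔleruge].
The underlying segment must be /k/; voiceless stops become voiced between vowels, yielding [g] there.
The one attested form of 'bone', [rɔrɛɣok], shows underlying /rɔrɛɣok/. Applying the same rule between vowels gives [rɔrɛɣoge].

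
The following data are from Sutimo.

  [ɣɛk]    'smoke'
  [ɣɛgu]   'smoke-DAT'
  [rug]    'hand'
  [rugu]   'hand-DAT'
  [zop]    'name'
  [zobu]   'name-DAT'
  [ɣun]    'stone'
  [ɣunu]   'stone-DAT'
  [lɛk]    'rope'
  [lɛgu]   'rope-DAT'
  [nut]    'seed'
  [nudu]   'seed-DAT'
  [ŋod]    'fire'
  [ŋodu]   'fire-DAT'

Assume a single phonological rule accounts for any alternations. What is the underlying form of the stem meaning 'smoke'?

In [ɣɛk] and [ɣɛgu] the final segment of 'smoke' alternates: [k] ~ [g].
But 'hand' keeps [g] in both environments ([rug], [rugu]), so there is no rule changing /g/ to [k] in isolation.
So /k/ is underlying, and a rule of intervocalic voicing — voiceless stops become voiced between vowels — gives [g].
Hence 'smoke' is /ɣɛk/ underlyingly.

/ɣɛk/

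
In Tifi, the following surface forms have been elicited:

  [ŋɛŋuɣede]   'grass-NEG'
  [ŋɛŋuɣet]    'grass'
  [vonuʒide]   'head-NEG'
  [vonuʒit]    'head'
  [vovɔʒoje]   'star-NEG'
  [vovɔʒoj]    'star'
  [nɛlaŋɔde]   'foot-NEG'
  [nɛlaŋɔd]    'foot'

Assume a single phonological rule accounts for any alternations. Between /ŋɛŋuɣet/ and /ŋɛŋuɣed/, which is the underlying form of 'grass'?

/ŋɛŋuɣet/

In [ŋɛŋuɣede] and [ŋɛŋuɣet] the final segment of 'grass' alternates: [d] ~ [t].
But 'foot' keeps [d] in both environments ([nɛlaŋɔde], [nɛlaŋɔd]), so there is no rule changing /d/ to [t] in isolation.
Therefore /t/ is basic and [d] is derived by intervocalic voicing (voiceless stops become voiced between vowels).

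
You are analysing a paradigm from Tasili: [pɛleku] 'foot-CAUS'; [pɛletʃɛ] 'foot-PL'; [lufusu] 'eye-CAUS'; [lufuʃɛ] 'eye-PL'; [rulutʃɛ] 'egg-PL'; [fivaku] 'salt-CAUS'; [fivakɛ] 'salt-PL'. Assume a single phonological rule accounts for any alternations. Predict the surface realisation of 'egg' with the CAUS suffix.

[ruluku]

The stem for 'foot' ends in [k] in [pɛleku] but [tʃ] in [pɛletʃɛ].
But 'salt' keeps [k] in both environments ([fivaku], [fivakɛ]), so there is no rule changing /k/ to [tʃ] before the PL suffix.
So /tʃ/ is underlying, and a rule of depalatalization — palato-alveolar /tʃ/ and /ʃ/ become [k] and [s] when no front vowel follows — gives [k].
The one attested form of 'egg', [rulutʃɛ], shows underlying /rulutʃ/. Applying the same rule when no front vowel follows gives [ruluku].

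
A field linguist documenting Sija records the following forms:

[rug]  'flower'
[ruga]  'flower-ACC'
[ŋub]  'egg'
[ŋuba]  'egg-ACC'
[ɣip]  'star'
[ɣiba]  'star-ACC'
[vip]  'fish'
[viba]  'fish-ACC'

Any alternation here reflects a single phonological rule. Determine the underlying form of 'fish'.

/vip/

'fish' shows [p] ~ [b] at the end of the stem ([vip] vs [viba]).
The stem 'egg' ([ŋub], [ŋuba]) shows [b] unchanged in both environments, so [b] cannot be basic with [p] derived in isolation.
The alternation reflects intervocalic voicing: voiceless stops become voiced between vowels. /p/ is underlying.
The underlying form of 'fish' is therefore /vip/.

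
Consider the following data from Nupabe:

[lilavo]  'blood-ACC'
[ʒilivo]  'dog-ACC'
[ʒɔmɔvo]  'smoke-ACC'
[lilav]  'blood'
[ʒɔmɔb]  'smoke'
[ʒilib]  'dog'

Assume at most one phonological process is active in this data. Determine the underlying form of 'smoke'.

/ʒɔmɔb/

'smoke' shows [v] ~ [b] at the end of the stem ([ʒɔmɔvo] vs [ʒɔmɔb]).
Compare 'blood', with invariant [v] in [lilavo] and [lilav]: an analysis with underlying /v/ and a rule producing [b] in isolation would wrongly predict alternation here too.
So /b/ is underlying, and a rule of intervocalic spirantization — voiced stops become fricatives between vowels — gives [v].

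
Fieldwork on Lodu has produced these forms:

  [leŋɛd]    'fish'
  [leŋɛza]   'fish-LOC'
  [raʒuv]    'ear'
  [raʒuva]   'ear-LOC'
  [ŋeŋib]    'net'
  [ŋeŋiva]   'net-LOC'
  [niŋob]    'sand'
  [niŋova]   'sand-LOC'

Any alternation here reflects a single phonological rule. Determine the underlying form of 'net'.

/ŋeŋib/

The root 'net' surfaces as [ŋeŋib] and [ŋeŋiva], with a stem-final [b] ~ [v] alternation.
If /v/ were underlying and a rule turned it into [b] in isolation, 'ear' would also alternate; but it has [v] in both [raʒuv] and [raʒuva].
Therefore /b/ is basic and [v] is derived by intervocalic spirantization (voiced stops become fricatives between vowels).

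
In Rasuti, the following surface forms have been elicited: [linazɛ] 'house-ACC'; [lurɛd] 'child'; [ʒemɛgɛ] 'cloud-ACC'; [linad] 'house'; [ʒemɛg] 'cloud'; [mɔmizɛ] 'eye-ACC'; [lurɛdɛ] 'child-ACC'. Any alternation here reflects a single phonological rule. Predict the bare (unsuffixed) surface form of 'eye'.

'house' shows [z] ~ [d] at the end of the stem ([linazɛ] vs [linad]).
But 'child' keeps [d] in both environments ([lurɛdɛ], [lurɛd]), so there is no rule changing /d/ to [z] before the ACC suffix.
The underlying segment must be /z/; voiced fricatives become stops word-finally, yielding [d] there.
From [mɔmizɛ] the stem 'eye' is /mɔmiz/; word-finally this yields [mɔmid].

[mɔmid]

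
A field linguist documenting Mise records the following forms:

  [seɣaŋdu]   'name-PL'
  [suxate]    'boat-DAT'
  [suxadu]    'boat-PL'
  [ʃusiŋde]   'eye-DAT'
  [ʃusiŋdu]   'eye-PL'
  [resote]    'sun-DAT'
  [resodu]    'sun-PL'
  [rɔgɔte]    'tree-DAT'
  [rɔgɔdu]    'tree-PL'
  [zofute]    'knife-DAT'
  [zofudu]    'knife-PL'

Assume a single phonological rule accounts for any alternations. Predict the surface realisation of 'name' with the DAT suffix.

The DAT morpheme has two allomorphs, [-de] and [-te].
The PL suffix, which begins with [d], is invariant after every stem; so [d] is not altered by any rule here.
So the underlying form is /-te/, and voiceless stops become voiced after a nasal.
After 'name', which ends in a nasal, the suffix surfaces as [-de], giving [seɣaŋde].

[seɣaŋde]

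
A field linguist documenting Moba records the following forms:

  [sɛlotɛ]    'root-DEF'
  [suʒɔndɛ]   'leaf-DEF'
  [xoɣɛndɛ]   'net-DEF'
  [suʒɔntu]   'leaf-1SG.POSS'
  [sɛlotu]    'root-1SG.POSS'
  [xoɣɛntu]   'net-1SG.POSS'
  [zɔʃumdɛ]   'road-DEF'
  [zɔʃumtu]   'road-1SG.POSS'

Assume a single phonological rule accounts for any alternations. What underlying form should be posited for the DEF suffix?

/-dɛ/

The DEF morpheme has two allomorphs, [-dɛ] and [-tɛ].
By contrast the 1SG.POSS suffix keeps its initial [t] throughout — that segment must be underlying.
So the underlying form is /-dɛ/, and voiced stops become voiceless after a vowel.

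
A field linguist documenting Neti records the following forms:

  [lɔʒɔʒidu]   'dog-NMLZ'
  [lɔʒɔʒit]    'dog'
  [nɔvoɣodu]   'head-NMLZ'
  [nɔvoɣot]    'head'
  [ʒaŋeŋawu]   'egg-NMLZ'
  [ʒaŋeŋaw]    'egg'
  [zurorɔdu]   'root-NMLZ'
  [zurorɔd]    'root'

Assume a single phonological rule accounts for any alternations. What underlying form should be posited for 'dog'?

/lɔʒɔʒit/

The stem for 'dog' ends in [d] in [lɔʒɔʒidu] but [t] in [lɔʒɔʒit].
If /d/ were underlying and a rule turned it into [t] in isolation, 'root' would also alternate; but it has [d] in both [zurorɔdu] and [zurorɔd].
The alternation reflects intervocalic voicing: voiceless stops become voiced between vowels. /t/ is underlying.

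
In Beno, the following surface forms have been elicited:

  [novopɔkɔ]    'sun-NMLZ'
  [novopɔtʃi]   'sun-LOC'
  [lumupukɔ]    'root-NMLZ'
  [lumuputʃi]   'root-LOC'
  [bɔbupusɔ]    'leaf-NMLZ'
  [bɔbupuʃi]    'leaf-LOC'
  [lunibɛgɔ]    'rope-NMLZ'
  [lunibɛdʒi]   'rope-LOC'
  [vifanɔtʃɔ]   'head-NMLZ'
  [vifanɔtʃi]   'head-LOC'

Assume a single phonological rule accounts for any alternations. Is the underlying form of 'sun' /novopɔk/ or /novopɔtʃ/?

The root 'sun' surfaces as [novopɔkɔ] and [novopɔtʃi], with a stem-final [k] ~ [tʃ] alternation.
Compare 'head', with invariant [tʃ] in [vifanɔtʃɔ] and [vifanɔtʃi]: an analysis with underlying /tʃ/ and a rule producing [k] before the NMLZ suffix would wrongly predict alternation here too.
The underlying segment must be /k/; /k/, /g/ and /s/ become palato-alveolar [tʃ], [dʒ] and [ʃ] before a front vowel, yielding [tʃ] there.

/novopɔk/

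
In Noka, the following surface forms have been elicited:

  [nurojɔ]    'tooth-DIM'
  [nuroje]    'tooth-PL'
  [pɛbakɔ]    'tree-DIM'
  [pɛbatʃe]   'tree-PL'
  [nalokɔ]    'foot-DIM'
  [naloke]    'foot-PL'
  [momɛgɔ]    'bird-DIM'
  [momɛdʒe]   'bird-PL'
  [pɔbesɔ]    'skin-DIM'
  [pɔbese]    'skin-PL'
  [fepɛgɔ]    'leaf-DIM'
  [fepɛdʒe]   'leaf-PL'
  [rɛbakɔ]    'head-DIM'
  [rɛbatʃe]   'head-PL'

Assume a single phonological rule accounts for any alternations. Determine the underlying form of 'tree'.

The root 'tree' surfaces as [pɛbakɔ] and [pɛbatʃe], with a stem-final [k] ~ [tʃ] alternation.
But 'foot' keeps [k] in both environments ([nalokɔ], [naloke]), so there is no rule changing /k/ to [tʃ] before the PL suffix.
The alternation reflects depalatalization: palato-alveolar /tʃ/ and /dʒ/ become [k] and [g] when no front vowel follows. /tʃ/ is underlying.

/pɛbatʃ/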